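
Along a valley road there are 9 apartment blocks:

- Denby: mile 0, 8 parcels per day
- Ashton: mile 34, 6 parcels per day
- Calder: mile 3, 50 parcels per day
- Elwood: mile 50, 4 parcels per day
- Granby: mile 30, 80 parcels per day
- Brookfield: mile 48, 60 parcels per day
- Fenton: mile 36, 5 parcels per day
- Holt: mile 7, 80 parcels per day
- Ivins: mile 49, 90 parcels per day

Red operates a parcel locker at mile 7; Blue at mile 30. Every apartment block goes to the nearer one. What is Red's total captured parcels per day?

138

The indifferent point is the midpoint (7+30)/2 = 18.5; apartment blocks left of it (closer to Red at 7) go to Red, those right go to Blue.
  Denby at 0 (w=8) → Red
  Calder at 3 (w=50) → Red
  Holt at 7 (w=80) → Red
  Granby at 30 (w=80) → Blue
  Ashton at 34 (w=6) → Blue
  Fenton at 36 (w=5) → Blue
  Brookfield at 48 (w=60) → Blue
  Ivins at 49 (w=90) → Blue
  Elwood at 50 (w=4) → Blue
Red captures 138; Blue captures 245.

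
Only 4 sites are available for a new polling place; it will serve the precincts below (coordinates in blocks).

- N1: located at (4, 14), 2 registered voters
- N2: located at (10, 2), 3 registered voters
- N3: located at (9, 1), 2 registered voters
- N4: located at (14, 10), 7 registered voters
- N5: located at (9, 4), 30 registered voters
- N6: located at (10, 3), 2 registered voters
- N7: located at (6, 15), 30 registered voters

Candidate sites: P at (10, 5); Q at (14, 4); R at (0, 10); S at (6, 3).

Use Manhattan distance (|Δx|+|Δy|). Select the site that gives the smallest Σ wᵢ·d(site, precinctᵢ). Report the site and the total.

Total weighted distance at each candidate:
  P (10, 5): total = 596
  Q (14, 4): total = 846
  R (0, 10): total = 1018
  S (6, 3): total = 644
Minimum is at P with total 596 blocks.

P, total 596 blocks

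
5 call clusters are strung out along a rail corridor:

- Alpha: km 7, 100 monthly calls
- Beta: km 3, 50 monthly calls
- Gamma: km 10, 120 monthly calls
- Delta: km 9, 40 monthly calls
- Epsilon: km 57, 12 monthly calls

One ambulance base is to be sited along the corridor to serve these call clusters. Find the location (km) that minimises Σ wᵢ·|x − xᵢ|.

x = 9

For a sum of weighted absolute distances on a line, the optimum is the weighted median (not the mean). Total weight W = 322; half-weight = 161.
Sort by position and accumulate weight:
  km 3 (Beta, w=50) → cum 50
  km 7 (Alpha, w=100) → cum 150
  km 9 (Delta, w=40) → cum 190  ≥ 161 → median here
  km 10 (Gamma, w=120) → cum 310
  km 57 (Epsilon, w=12) → cum 322
Optimal location: km 9.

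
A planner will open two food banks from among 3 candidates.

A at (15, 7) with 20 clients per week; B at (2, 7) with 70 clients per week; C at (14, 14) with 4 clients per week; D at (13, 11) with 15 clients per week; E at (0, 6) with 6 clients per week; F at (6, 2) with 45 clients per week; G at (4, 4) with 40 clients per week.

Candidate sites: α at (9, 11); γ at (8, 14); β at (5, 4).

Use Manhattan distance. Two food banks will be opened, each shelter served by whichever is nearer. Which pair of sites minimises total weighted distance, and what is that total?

{α, β}, total 929

Evaluate every pair (each demand assigned to the nearer of the two):
  {α, β}: total = 929
  {γ, β}: total = 1041
  {α, γ}: total = 2158
Best pair: {α, β} with total 929.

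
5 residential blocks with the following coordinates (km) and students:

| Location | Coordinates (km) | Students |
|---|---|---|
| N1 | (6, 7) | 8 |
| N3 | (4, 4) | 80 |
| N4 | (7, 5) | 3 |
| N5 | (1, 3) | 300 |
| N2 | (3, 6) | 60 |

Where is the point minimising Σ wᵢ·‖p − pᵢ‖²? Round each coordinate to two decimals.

(1.93, 3.66)

The minimiser of Σwᵢ‖p−pᵢ‖² is the weighted centroid p* = (Σwᵢpᵢ)/(Σwᵢ).
Σwᵢ = 451.
Σwᵢxᵢ = 8·6 + 80·4 + 3·7 + 300·1 + 60·3 = 869.
Σwᵢyᵢ = 8·7 + 80·4 + 3·5 + 300·3 + 60·6 = 1651.
x* = 869/451 = 1.93, y* = 1651/451 = 3.66.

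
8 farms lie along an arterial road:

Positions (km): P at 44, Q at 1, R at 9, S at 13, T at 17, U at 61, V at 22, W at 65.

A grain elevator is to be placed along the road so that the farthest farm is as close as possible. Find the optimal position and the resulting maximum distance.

The 1-center on a line is the midpoint of the two extreme points: leftmost at 1, rightmost at 65.
Optimal location = (1 + 65)/2 = 33; maximum distance = (65 − 1)/2 = 32.

location 33, max distance 32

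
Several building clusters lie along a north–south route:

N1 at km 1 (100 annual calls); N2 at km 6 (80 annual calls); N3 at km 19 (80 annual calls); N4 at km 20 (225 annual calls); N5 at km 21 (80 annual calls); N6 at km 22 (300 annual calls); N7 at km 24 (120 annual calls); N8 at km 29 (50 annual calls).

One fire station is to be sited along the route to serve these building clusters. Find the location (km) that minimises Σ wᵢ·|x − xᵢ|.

x = 21

For a sum of weighted absolute distances on a line, the optimum is the weighted median (not the mean). Total weight W = 1035; half-weight = 517.5.
Sort by position and accumulate weight:
  km 1 (N1, w=100) → cum 100
  km 6 (N2, w=80) → cum 180
  km 19 (N3, w=80) → cum 260
  km 20 (N4, w=225) → cum 485
  km 21 (N5, w=80) → cum 565  ≥ 517.5 → median here
  km 22 (N6, w=300) → cum 865
  km 24 (N7, w=120) → cum 985
  km 29 (N8, w=50) → cum 1035
Optimal location: km 21.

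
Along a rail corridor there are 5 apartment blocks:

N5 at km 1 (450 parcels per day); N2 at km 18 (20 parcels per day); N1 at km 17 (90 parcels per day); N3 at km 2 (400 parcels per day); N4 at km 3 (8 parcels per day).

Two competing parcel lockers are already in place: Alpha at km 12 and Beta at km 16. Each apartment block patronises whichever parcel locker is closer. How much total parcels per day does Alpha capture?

858

The indifferent point is the midpoint (12+16)/2 = 14; apartment blocks left of it (closer to Alpha at 12) go to Alpha, those right go to Beta.
  N5 at 1 (w=450) → Alpha
  N3 at 2 (w=400) → Alpha
  N4 at 3 (w=8) → Alpha
  N1 at 17 (w=90) → Beta
  N2 at 18 (w=20) → Beta
Alpha captures 858; Beta captures 110.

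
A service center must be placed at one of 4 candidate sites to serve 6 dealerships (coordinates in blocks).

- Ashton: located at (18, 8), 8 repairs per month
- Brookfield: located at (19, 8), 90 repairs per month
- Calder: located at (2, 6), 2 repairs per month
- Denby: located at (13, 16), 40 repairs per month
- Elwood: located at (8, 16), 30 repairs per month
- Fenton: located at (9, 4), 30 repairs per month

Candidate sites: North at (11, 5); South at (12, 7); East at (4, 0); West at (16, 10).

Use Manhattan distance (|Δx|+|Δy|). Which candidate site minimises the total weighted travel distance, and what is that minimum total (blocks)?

West, total 1688 blocks

Total weighted distance at each candidate:
  North (11, 5): total = 2120
  South (12, 7): total = 1768
  East (4, 0): total = 4132
  West (16, 10): total = 1688
Minimum is at West with total 1688 blocks.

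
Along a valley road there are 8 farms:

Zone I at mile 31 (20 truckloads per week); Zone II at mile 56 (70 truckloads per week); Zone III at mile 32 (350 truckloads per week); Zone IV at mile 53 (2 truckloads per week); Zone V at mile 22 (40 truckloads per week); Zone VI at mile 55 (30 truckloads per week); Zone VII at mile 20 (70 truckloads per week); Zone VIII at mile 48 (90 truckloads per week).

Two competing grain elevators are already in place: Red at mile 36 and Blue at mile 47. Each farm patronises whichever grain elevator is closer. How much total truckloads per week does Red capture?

480

The indifferent point is the midpoint (36+47)/2 = 41.5; farms left of it (closer to Red at 36) go to Red, those right go to Blue.
  Zone VII at 20 (w=70) → Red
  Zone V at 22 (w=40) → Red
  Zone I at 31 (w=20) → Red
  Zone III at 32 (w=350) → Red
  Zone VIII at 48 (w=90) → Blue
  Zone IV at 53 (w=2) → Blue
  Zone VI at 55 (w=30) → Blue
  Zone II at 56 (w=70) → Blue
Red captures 480; Blue captures 192.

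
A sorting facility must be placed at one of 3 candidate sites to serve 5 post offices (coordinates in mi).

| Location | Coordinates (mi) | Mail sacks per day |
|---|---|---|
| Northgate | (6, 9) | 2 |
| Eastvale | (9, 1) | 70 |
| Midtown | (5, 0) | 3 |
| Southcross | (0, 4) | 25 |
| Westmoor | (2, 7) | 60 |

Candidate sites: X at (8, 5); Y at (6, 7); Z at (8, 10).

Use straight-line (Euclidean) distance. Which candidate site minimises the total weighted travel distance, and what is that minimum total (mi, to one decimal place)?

Total weighted distance at each candidate:
  X (8, 5): total = 896.1
  Y (6, 7): total = 902.5
  Z (8, 10): total = 1322.2
Minimum is at X with total 896.1 mi.

X, total 896.1 mi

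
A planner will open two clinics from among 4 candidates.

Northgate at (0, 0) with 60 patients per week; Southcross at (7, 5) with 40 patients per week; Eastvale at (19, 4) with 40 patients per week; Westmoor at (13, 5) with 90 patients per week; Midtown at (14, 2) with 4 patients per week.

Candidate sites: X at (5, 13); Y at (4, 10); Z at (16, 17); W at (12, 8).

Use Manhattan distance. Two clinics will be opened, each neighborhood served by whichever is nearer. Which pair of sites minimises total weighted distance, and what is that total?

Evaluate every pair (each demand assigned to the nearer of the two):
  {Y, W}: total = 1992
  {X, W}: total = 2232
  {Z, W}: total = 2352
  {Y, Z}: total = 3128
  {X, Y}: total = 3332
  {X, Z}: total = 3538
Best pair: {Y, W} with total 1992.

{Y, W}, total 1992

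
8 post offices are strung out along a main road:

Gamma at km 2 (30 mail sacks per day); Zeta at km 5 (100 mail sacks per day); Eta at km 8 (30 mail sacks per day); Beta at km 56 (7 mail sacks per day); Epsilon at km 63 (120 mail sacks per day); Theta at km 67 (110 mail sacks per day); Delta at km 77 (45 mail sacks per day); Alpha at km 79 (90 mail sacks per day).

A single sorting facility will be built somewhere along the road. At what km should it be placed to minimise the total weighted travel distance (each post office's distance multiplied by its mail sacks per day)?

For a sum of weighted absolute distances on a line, the optimum is the weighted median (not the mean). Total weight W = 532; half-weight = 266.
Sort by position and accumulate weight:
  km 2 (Gamma, w=30) → cum 30
  km 5 (Zeta, w=100) → cum 130
  km 8 (Eta, w=30) → cum 160
  km 56 (Beta, w=7) → cum 167
  km 63 (Epsilon, w=120) → cum 287  ≥ 266 → median here
  km 67 (Theta, w=110) → cum 397
  km 77 (Delta, w=45) → cum 442
  km 79 (Alpha, w=90) → cum 532
Optimal location: km 63.

x = 63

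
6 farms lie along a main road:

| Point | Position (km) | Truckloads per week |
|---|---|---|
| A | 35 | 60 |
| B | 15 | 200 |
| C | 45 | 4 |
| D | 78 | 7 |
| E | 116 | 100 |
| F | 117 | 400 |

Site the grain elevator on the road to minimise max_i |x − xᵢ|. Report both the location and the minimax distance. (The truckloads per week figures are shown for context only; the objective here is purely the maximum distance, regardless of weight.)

The 1-center on a line is the midpoint of the two extreme points: leftmost at 15, rightmost at 117.
Optimal location = (15 + 117)/2 = 66; maximum distance = (117 − 15)/2 = 51.

location 66, max distance 51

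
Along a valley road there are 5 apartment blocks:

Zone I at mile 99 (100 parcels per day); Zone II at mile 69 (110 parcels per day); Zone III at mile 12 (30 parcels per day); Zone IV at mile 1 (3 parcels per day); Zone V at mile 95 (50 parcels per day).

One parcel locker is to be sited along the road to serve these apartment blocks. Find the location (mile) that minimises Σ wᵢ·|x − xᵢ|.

x = 95

For a sum of weighted absolute distances on a line, the optimum is the weighted median (not the mean). Total weight W = 293; half-weight = 146.5.
Sort by position and accumulate weight:
  mile 1 (Zone IV, w=3) → cum 3
  mile 12 (Zone III, w=30) → cum 33
  mile 69 (Zone II, w=110) → cum 143
  mile 95 (Zone V, w=50) → cum 193  ≥ 146.5 → median here
  mile 99 (Zone I, w=100) → cum 293
Optimal location: mile 95.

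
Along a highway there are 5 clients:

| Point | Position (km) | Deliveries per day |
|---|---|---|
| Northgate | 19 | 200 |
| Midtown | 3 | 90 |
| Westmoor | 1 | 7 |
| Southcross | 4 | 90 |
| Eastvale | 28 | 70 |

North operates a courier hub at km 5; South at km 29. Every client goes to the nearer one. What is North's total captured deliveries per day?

The indifferent point is the midpoint (5+29)/2 = 17; clients left of it (closer to North at 5) go to North, those right go to South.
  Westmoor at 1 (w=7) → North
  Midtown at 3 (w=90) → North
  Southcross at 4 (w=90) → North
  Northgate at 19 (w=200) → South
  Eastvale at 28 (w=70) → South
North captures 187; South captures 270.

187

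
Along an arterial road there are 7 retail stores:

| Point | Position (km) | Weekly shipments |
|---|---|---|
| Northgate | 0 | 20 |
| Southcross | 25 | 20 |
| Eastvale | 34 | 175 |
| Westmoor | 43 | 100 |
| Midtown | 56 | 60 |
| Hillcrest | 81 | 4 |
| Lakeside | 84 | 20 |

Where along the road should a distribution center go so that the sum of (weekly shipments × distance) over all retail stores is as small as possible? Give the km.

For a sum of weighted absolute distances on a line, the optimum is the weighted median (not the mean). Total weight W = 399; half-weight = 199.5.
Sort by position and accumulate weight:
  km 0 (Northgate, w=20) → cum 20
  km 25 (Southcross, w=20) → cum 40
  km 34 (Eastvale, w=175) → cum 215  ≥ 199.5 → median here
  km 43 (Westmoor, w=100) → cum 315
  km 56 (Midtown, w=60) → cum 375
  km 81 (Hillcrest, w=4) → cum 379
  km 84 (Lakeside, w=20) → cum 399
Optimal location: km 34.

x = 34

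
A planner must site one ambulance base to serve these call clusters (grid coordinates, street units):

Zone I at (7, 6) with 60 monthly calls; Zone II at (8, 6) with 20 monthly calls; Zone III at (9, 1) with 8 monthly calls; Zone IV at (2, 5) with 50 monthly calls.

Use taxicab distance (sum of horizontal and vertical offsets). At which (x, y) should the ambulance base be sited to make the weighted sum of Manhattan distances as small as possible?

Manhattan distance separates: Σwᵢ(|x−xᵢ|+|y−yᵢ|) = Σwᵢ|x−xᵢ| + Σwᵢ|y−yᵢ|, so x and y are optimised independently as 1-D weighted medians.
Total weight W = 138; half = 69.
x-coordinate, sorted with cumulative weight:
  x=2 (Zone IV, w=50) cum 50
  x=7 (Zone I, w=60) cum 110  ← median
  x=8 (Zone II, w=20) cum 130
  x=9 (Zone III, w=8) cum 138
⇒ x* = 7
y-coordinate, sorted with cumulative weight:
  y=1 (Zone III, w=8) cum 8
  y=5 (Zone IV, w=50) cum 58
  y=6 (Zone I, w=60) cum 118  ← median
  y=6 (Zone II, w=20) cum 138
⇒ y* = 6

(7, 6)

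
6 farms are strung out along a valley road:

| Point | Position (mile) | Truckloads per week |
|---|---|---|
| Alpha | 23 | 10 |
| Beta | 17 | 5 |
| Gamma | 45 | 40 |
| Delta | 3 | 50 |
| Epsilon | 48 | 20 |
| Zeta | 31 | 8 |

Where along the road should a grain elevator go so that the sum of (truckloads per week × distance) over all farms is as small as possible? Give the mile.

For a sum of weighted absolute distances on a line, the optimum is the weighted median (not the mean). Total weight W = 133; half-weight = 66.5.
Sort by position and accumulate weight:
  mile 3 (Delta, w=50) → cum 50
  mile 17 (Beta, w=5) → cum 55
  mile 23 (Alpha, w=10) → cum 65
  mile 31 (Zeta, w=8) → cum 73  ≥ 66.5 → median here
  mile 45 (Gamma, w=40) → cum 113
  mile 48 (Epsilon, w=20) → cum 133
Optimal location: mile 31.

x = 31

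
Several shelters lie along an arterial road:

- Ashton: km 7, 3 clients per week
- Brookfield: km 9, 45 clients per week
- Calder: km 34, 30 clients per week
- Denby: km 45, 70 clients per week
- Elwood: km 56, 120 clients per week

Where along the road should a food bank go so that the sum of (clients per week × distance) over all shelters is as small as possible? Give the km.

For a sum of weighted absolute distances on a line, the optimum is the weighted median (not the mean). Total weight W = 268; half-weight = 134.
Sort by position and accumulate weight:
  km 7 (Ashton, w=3) → cum 3
  km 9 (Brookfield, w=45) → cum 48
  km 34 (Calder, w=30) → cum 78
  km 45 (Denby, w=70) → cum 148  ≥ 134 → median here
  km 56 (Elwood, w=120) → cum 268
Optimal location: km 45.

x = 45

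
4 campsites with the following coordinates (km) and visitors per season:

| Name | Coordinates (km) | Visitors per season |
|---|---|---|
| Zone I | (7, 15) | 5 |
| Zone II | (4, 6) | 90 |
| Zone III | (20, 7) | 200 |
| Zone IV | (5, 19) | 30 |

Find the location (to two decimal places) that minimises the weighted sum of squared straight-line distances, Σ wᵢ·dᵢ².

(13.98, 7.95)

The minimiser of Σwᵢ‖p−pᵢ‖² is the weighted centroid p* = (Σwᵢpᵢ)/(Σwᵢ).
Σwᵢ = 325.
Σwᵢxᵢ = 5·7 + 90·4 + 200·20 + 30·5 = 4545.
Σwᵢyᵢ = 5·15 + 90·6 + 200·7 + 30·19 = 2585.
x* = 4545/325 = 13.98, y* = 2585/325 = 7.95.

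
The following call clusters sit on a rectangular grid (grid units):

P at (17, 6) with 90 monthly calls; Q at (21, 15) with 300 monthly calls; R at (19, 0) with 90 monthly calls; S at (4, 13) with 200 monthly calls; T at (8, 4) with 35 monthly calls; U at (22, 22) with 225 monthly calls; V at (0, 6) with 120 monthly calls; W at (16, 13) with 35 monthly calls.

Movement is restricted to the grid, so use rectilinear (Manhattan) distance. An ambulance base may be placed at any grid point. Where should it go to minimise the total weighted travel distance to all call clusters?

(19, 13)

Manhattan distance separates: Σwᵢ(|x−xᵢ|+|y−yᵢ|) = Σwᵢ|x−xᵢ| + Σwᵢ|y−yᵢ|, so x and y are optimised independently as 1-D weighted medians.
Total weight W = 1095; half = 547.5.
x-coordinate, sorted with cumulative weight:
  x=0 (V, w=120) cum 120
  x=4 (S, w=200) cum 320
  x=8 (T, w=35) cum 355
  x=16 (W, w=35) cum 390
  x=17 (P, w=90) cum 480
  x=19 (R, w=90) cum 570  ← median
  x=21 (Q, w=300) cum 870
  x=22 (U, w=225) cum 1095
⇒ x* = 19
y-coordinate, sorted with cumulative weight:
  y=0 (R, w=90) cum 90
  y=4 (T, w=35) cum 125
  y=6 (P, w=90) cum 215
  y=6 (V, w=120) cum 335
  y=13 (S, w=200) cum 535
  y=13 (W, w=35) cum 570  ← median
  y=15 (Q, w=300) cum 870
  y=22 (U, w=225) cum 1095
⇒ y* = 13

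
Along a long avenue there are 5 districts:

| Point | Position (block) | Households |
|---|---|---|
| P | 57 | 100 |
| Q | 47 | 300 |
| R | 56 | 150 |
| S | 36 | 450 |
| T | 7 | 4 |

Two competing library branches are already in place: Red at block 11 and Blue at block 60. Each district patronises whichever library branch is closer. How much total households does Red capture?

The indifferent point is the midpoint (11+60)/2 = 35.5; districts left of it (closer to Red at 11) go to Red, those right go to Blue.
  T at 7 (w=4) → Red
  S at 36 (w=450) → Blue
  Q at 47 (w=300) → Blue
  R at 56 (w=150) → Blue
  P at 57 (w=100) → Blue
Red captures 4; Blue captures 1000.

4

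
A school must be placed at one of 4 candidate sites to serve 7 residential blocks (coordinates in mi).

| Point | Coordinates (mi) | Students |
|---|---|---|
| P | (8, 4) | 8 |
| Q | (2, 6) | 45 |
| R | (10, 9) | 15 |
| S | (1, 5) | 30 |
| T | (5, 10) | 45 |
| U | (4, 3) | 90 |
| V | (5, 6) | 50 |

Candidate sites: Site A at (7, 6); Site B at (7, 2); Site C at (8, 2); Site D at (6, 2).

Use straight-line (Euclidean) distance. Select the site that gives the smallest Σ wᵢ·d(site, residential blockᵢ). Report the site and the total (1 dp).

Site A, total 1172.1 mi

Total weighted distance at each candidate:
  Site A (7, 6): total = 1172.1
  Site B (7, 2): total = 1500.8
  Site C (8, 2): total = 1683.7
  Site D (6, 2): total = 1343.3
Minimum is at Site A with total 1172.1 mi.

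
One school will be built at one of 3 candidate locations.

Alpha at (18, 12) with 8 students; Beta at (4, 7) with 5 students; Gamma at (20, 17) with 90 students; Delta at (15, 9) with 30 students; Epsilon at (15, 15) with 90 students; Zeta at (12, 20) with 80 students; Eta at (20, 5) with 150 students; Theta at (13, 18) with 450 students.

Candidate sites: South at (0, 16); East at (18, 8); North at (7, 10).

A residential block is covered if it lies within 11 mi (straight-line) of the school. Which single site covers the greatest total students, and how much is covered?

Coverage radius r = 11 mi; a point is covered iff (Δx)²+(Δy)² ≤ 11² = 121.
  South (0, 16): covers {Beta} → 5
  East (18, 8): covers {Alpha, Gamma, Delta, Epsilon, Eta} → 368
  North (7, 10): covers {Beta, Delta, Epsilon, Theta} → 575
Maximum coverage at North: 575 students.

North, covering 575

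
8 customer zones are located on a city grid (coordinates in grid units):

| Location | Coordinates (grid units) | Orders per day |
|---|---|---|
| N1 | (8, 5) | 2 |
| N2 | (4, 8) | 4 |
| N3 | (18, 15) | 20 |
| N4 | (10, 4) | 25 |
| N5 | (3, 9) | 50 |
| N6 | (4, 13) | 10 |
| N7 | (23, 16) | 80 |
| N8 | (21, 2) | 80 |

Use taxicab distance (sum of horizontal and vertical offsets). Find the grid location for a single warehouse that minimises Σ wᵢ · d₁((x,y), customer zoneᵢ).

(21, 9)

Manhattan distance separates: Σwᵢ(|x−xᵢ|+|y−yᵢ|) = Σwᵢ|x−xᵢ| + Σwᵢ|y−yᵢ|, so x and y are optimised independently as 1-D weighted medians.
Total weight W = 271; half = 135.5.
x-coordinate, sorted with cumulative weight:
  x=3 (N5, w=50) cum 50
  x=4 (N2, w=4) cum 54
  x=4 (N6, w=10) cum 64
  x=8 (N1, w=2) cum 66
  x=10 (N4, w=25) cum 91
  x=18 (N3, w=20) cum 111
  x=21 (N8, w=80) cum 191  ← median
  x=23 (N7, w=80) cum 271
⇒ x* = 21
y-coordinate, sorted with cumulative weight:
  y=2 (N8, w=80) cum 80
  y=4 (N4, w=25) cum 105
  y=5 (N1, w=2) cum 107
  y=8 (N2, w=4) cum 111
  y=9 (N5, w=50) cum 161  ← median
  y=13 (N6, w=10) cum 171
  y=15 (N3, w=20) cum 191
  y=16 (N7, w=80) cum 271
⇒ y* = 9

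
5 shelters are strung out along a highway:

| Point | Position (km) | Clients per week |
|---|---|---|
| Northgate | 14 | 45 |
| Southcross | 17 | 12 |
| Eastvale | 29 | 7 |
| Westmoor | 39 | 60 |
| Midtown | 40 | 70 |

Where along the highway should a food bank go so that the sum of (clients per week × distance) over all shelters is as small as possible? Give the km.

For a sum of weighted absolute distances on a line, the optimum is the weighted median (not the mean). Total weight W = 194; half-weight = 97.
Sort by position and accumulate weight:
  km 14 (Northgate, w=45) → cum 45
  km 17 (Southcross, w=12) → cum 57
  km 29 (Eastvale, w=7) → cum 64
  km 39 (Westmoor, w=60) → cum 124  ≥ 97 → median here
  km 40 (Midtown, w=70) → cum 194
Optimal location: km 39.

x = 39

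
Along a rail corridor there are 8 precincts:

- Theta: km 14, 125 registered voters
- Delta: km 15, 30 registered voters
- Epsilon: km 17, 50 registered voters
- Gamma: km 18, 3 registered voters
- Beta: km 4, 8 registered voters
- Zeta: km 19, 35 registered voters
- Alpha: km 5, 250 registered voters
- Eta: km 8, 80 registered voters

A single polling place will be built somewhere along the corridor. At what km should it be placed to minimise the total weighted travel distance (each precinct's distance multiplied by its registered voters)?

x = 8

For a sum of weighted absolute distances on a line, the optimum is the weighted median (not the mean). Total weight W = 581; half-weight = 290.5.
Sort by position and accumulate weight:
  km 4 (Beta, w=8) → cum 8
  km 5 (Alpha, w=250) → cum 258
  km 8 (Eta, w=80) → cum 338  ≥ 290.5 → median here
  km 14 (Theta, w=125) → cum 463
  km 15 (Delta, w=30) → cum 493
  km 17 (Epsilon, w=50) → cum 543
  km 18 (Gamma, w=3) → cum 546
  km 19 (Zeta, w=35) → cum 581
Optimal location: km 8.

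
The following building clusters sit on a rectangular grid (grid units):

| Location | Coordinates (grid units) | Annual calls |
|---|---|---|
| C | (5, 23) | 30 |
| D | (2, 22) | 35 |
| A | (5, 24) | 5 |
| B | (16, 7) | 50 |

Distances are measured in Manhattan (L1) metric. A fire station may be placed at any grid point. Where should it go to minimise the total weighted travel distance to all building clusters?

Manhattan distance separates: Σwᵢ(|x−xᵢ|+|y−yᵢ|) = Σwᵢ|x−xᵢ| + Σwᵢ|y−yᵢ|, so x and y are optimised independently as 1-D weighted medians.
Total weight W = 120; half = 60.
x-coordinate, sorted with cumulative weight:
  x=2 (D, w=35) cum 35
  x=5 (C, w=30) cum 65  ← median
  x=5 (A, w=5) cum 70
  x=16 (B, w=50) cum 120
⇒ x* = 5
y-coordinate, sorted with cumulative weight:
  y=7 (B, w=50) cum 50
  y=22 (D, w=35) cum 85  ← median
  y=23 (C, w=30) cum 115
  y=24 (A, w=5) cum 120
⇒ y* = 22

(5, 22)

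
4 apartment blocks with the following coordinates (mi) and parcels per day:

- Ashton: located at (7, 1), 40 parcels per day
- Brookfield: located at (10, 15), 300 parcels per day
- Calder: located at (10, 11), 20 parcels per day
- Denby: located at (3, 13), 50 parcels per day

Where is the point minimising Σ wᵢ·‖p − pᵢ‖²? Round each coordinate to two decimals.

The minimiser of Σwᵢ‖p−pᵢ‖² is the weighted centroid p* = (Σwᵢpᵢ)/(Σwᵢ).
Σwᵢ = 410.
Σwᵢxᵢ = 40·7 + 300·10 + 20·10 + 50·3 = 3630.
Σwᵢyᵢ = 40·1 + 300·15 + 20·11 + 50·13 = 5410.
x* = 3630/410 = 8.85, y* = 5410/410 = 13.20.

(8.85, 13.20)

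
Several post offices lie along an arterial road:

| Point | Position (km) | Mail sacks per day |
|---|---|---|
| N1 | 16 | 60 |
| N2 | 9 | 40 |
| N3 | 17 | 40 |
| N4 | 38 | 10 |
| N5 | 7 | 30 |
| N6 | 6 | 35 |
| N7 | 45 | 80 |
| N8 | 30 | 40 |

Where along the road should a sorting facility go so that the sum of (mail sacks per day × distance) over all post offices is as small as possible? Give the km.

For a sum of weighted absolute distances on a line, the optimum is the weighted median (not the mean). Total weight W = 335; half-weight = 167.5.
Sort by position and accumulate weight:
  km 6 (N6, w=35) → cum 35
  km 7 (N5, w=30) → cum 65
  km 9 (N2, w=40) → cum 105
  km 16 (N1, w=60) → cum 165
  km 17 (N3, w=40) → cum 205  ≥ 167.5 → median here
  km 30 (N8, w=40) → cum 245
  km 38 (N4, w=10) → cum 255
  km 45 (N7, w=80) → cum 335
Optimal location: km 17.

x = 17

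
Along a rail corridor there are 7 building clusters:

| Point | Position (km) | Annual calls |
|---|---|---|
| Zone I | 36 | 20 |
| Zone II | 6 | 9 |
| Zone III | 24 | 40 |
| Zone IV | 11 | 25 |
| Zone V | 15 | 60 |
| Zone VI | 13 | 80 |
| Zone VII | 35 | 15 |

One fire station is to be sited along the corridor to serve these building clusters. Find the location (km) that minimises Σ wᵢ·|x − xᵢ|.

For a sum of weighted absolute distances on a line, the optimum is the weighted median (not the mean). Total weight W = 249; half-weight = 124.5.
Sort by position and accumulate weight:
  km 6 (Zone II, w=9) → cum 9
  km 11 (Zone IV, w=25) → cum 34
  km 13 (Zone VI, w=80) → cum 114
  km 15 (Zone V, w=60) → cum 174  ≥ 124.5 → median here
  km 24 (Zone III, w=40) → cum 214
  km 35 (Zone VII, w=15) → cum 229
  km 36 (Zone I, w=20) → cum 249
Optimal location: km 15.

x = 15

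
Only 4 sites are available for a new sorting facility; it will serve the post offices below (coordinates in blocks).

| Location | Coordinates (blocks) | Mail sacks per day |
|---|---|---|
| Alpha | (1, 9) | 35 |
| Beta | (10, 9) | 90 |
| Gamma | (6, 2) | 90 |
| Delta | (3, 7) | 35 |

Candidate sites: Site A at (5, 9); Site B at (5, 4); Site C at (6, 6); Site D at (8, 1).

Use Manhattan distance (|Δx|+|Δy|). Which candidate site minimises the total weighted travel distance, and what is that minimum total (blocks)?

Site C, total 1410 blocks

Total weighted distance at each candidate:
  Site A (5, 9): total = 1450
  Site B (5, 4): total = 1660
  Site C (6, 6): total = 1410
  Site D (8, 1): total = 2080
Minimum is at Site C with total 1410 blocks.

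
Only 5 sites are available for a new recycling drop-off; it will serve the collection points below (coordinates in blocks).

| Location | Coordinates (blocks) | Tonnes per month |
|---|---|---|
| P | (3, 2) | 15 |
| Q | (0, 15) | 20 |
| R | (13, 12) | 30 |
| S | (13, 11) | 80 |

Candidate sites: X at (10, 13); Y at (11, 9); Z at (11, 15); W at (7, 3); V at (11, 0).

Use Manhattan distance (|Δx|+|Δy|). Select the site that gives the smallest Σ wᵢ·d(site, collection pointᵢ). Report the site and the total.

X, total 1030 blocks

Total weighted distance at each candidate:
  X (10, 13): total = 1030
  Y (11, 9): total = 1035
  Z (11, 15): total = 1165
  W (7, 3): total = 2025
  V (11, 0): total = 2130
Minimum is at X with total 1030 blocks.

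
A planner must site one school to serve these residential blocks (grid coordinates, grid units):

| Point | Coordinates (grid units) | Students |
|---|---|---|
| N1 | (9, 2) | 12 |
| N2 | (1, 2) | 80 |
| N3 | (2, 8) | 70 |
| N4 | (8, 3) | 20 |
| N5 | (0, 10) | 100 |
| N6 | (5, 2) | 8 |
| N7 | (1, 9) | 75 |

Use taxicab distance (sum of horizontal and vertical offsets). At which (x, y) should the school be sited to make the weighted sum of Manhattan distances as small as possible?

Manhattan distance separates: Σwᵢ(|x−xᵢ|+|y−yᵢ|) = Σwᵢ|x−xᵢ| + Σwᵢ|y−yᵢ|, so x and y are optimised independently as 1-D weighted medians.
Total weight W = 365; half = 182.5.
x-coordinate, sorted with cumulative weight:
  x=0 (N5, w=100) cum 100
  x=1 (N2, w=80) cum 180
  x=1 (N7, w=75) cum 255  ← median
  x=2 (N3, w=70) cum 325
  x=5 (N6, w=8) cum 333
  x=8 (N4, w=20) cum 353
  x=9 (N1, w=12) cum 365
⇒ x* = 1
y-coordinate, sorted with cumulative weight:
  y=2 (N1, w=12) cum 12
  y=2 (N2, w=80) cum 92
  y=2 (N6, w=8) cum 100
  y=3 (N4, w=20) cum 120
  y=8 (N3, w=70) cum 190  ← median
  y=9 (N7, w=75) cum 265
  y=10 (N5, w=100) cum 365
⇒ y* = 8

(1, 8)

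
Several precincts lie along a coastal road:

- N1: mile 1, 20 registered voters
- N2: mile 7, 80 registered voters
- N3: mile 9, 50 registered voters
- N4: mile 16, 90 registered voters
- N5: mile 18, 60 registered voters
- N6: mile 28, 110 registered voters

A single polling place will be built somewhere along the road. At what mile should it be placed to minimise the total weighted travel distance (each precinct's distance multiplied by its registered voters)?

x = 16

For a sum of weighted absolute distances on a line, the optimum is the weighted median (not the mean). Total weight W = 410; half-weight = 205.
Sort by position and accumulate weight:
  mile 1 (N1, w=20) → cum 20
  mile 7 (N2, w=80) → cum 100
  mile 9 (N3, w=50) → cum 150
  mile 16 (N4, w=90) → cum 240  ≥ 205 → median here
  mile 18 (N5, w=60) → cum 300
  mile 28 (N6, w=110) → cum 410
Optimal location: mile 16.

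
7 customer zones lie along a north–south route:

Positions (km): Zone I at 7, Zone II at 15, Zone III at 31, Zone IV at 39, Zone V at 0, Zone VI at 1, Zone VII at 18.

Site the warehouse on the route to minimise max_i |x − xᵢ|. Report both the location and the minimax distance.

location 19.5, max distance 19.5

The 1-center on a line is the midpoint of the two extreme points: leftmost at 0, rightmost at 39.
Optimal location = (0 + 39)/2 = 19.5; maximum distance = (39 − 0)/2 = 19.5.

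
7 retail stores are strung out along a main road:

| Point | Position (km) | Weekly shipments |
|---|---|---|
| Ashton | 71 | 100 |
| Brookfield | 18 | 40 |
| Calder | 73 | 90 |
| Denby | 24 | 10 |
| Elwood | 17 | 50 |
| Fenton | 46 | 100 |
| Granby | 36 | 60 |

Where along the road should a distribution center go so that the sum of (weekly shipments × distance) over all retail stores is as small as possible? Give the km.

x = 46

For a sum of weighted absolute distances on a line, the optimum is the weighted median (not the mean). Total weight W = 450; half-weight = 225.
Sort by position and accumulate weight:
  km 17 (Elwood, w=50) → cum 50
  km 18 (Brookfield, w=40) → cum 90
  km 24 (Denby, w=10) → cum 100
  km 36 (Granby, w=60) → cum 160
  km 46 (Fenton, w=100) → cum 260  ≥ 225 → median here
  km 71 (Ashton, w=100) → cum 360
  km 73 (Calder, w=90) → cum 450
Optimal location: km 46.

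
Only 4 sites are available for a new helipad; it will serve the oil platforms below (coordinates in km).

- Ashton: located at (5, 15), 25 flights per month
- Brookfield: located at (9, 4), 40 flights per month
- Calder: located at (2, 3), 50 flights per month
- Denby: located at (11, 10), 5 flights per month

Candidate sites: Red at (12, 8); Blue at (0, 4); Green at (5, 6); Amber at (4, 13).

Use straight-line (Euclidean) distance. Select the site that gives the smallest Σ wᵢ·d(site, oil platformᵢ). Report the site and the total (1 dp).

Green, total 652.1 km

Total weighted distance at each candidate:
  Red (12, 8): total = 1017.7
  Blue (0, 4): total = 836.5
  Green (5, 6): total = 652.1
  Amber (4, 13): total = 1015.7
Minimum is at Green with total 652.1 km.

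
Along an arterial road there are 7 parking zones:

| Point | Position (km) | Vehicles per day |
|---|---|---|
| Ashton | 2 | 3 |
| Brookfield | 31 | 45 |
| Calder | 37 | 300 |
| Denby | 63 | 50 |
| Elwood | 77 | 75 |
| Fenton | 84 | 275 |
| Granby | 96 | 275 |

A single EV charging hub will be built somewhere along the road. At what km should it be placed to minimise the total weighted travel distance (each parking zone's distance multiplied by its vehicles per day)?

x = 84

For a sum of weighted absolute distances on a line, the optimum is the weighted median (not the mean). Total weight W = 1023; half-weight = 511.5.
Sort by position and accumulate weight:
  km 2 (Ashton, w=3) → cum 3
  km 31 (Brookfield, w=45) → cum 48
  km 37 (Calder, w=300) → cum 348
  km 63 (Denby, w=50) → cum 398
  km 77 (Elwood, w=75) → cum 473
  km 84 (Fenton, w=275) → cum 748  ≥ 511.5 → median here
  km 96 (Granby, w=275) → cum 1023
Optimal location: km 84.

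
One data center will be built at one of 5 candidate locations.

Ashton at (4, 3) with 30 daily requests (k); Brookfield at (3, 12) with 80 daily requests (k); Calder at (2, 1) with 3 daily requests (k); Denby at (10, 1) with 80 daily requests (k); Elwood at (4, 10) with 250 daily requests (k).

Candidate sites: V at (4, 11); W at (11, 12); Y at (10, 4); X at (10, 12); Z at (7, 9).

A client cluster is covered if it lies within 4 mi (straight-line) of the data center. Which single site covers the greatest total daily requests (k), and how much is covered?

V, covering 330

Coverage radius r = 4 mi; a point is covered iff (Δx)²+(Δy)² ≤ 4² = 16.
  V (4, 11): covers {Brookfield, Elwood} → 330
  W (11, 12): covers {none} → 0
  Y (10, 4): covers {Denby} → 80
  X (10, 12): covers {none} → 0
  Z (7, 9): covers {Elwood} → 250
Maximum coverage at V: 330 daily requests (k).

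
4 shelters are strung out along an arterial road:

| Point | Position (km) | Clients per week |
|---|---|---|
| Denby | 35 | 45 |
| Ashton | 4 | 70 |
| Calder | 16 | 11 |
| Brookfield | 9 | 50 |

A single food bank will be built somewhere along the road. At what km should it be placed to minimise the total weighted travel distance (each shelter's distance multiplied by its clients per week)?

For a sum of weighted absolute distances on a line, the optimum is the weighted median (not the mean). Total weight W = 176; half-weight = 88.
Sort by position and accumulate weight:
  km 4 (Ashton, w=70) → cum 70
  km 9 (Brookfield, w=50) → cum 120  ≥ 88 → median here
  km 16 (Calder, w=11) → cum 131
  km 35 (Denby, w=45) → cum 176
Optimal location: km 9.

x = 9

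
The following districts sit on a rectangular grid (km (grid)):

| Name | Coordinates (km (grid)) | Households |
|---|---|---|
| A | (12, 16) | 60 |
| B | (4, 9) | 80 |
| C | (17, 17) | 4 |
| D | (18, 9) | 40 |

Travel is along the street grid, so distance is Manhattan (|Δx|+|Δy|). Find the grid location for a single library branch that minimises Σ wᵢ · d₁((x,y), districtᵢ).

Manhattan distance separates: Σwᵢ(|x−xᵢ|+|y−yᵢ|) = Σwᵢ|x−xᵢ| + Σwᵢ|y−yᵢ|, so x and y are optimised independently as 1-D weighted medians.
Total weight W = 184; half = 92.
x-coordinate, sorted with cumulative weight:
  x=4 (B, w=80) cum 80
  x=12 (A, w=60) cum 140  ← median
  x=17 (C, w=4) cum 144
  x=18 (D, w=40) cum 184
⇒ x* = 12
y-coordinate, sorted with cumulative weight:
  y=9 (B, w=80) cum 80
  y=9 (D, w=40) cum 120  ← median
  y=16 (A, w=60) cum 180
  y=17 (C, w=4) cum 184
⇒ y* = 9

(12, 9)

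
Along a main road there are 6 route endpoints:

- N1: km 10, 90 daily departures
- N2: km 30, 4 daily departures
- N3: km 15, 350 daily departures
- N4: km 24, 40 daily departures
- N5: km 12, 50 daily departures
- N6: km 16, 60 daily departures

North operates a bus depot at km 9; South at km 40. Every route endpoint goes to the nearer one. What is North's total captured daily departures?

590

The indifferent point is the midpoint (9+40)/2 = 24.5; route endpoints left of it (closer to North at 9) go to North, those right go to South.
  N1 at 10 (w=90) → North
  N5 at 12 (w=50) → North
  N3 at 15 (w=350) → North
  N6 at 16 (w=60) → North
  N4 at 24 (w=40) → North
  N2 at 30 (w=4) → South
North captures 590; South captures 4.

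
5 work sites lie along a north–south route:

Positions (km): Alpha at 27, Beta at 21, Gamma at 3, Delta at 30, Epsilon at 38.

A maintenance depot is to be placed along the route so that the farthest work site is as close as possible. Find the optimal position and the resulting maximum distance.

location 20.5, max distance 17.5

The 1-center on a line is the midpoint of the two extreme points: leftmost at 3, rightmost at 38.
Optimal location = (3 + 38)/2 = 20.5; maximum distance = (38 − 3)/2 = 17.5.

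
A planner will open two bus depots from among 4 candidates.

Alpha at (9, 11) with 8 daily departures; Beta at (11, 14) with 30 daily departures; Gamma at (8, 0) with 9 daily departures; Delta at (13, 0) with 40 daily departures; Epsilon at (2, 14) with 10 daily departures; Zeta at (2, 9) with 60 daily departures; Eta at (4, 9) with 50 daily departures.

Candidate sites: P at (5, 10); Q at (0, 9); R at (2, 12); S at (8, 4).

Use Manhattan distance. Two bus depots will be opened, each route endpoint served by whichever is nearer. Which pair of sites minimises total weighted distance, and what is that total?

{P, S}, total 1146

Evaluate every pair (each demand assigned to the nearer of the two):
  {P, S}: total = 1146
  {Q, S}: total = 1240
  {R, S}: total = 1240
  {P, Q}: total = 1467
  {P, R}: total = 1477
  {Q, R}: total = 1767
Best pair: {P, S} with total 1146.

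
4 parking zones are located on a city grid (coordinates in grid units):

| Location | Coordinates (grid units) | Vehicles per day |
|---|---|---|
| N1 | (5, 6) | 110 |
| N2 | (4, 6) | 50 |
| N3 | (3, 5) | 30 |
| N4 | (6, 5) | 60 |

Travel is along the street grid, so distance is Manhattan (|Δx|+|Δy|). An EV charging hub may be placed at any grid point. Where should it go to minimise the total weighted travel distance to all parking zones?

(5, 6)

Manhattan distance separates: Σwᵢ(|x−xᵢ|+|y−yᵢ|) = Σwᵢ|x−xᵢ| + Σwᵢ|y−yᵢ|, so x and y are optimised independently as 1-D weighted medians.
Total weight W = 250; half = 125.
x-coordinate, sorted with cumulative weight:
  x=3 (N3, w=30) cum 30
  x=4 (N2, w=50) cum 80
  x=5 (N1, w=110) cum 190  ← median
  x=6 (N4, w=60) cum 250
⇒ x* = 5
y-coordinate, sorted with cumulative weight:
  y=5 (N3, w=30) cum 30
  y=5 (N4, w=60) cum 90
  y=6 (N1, w=110) cum 200  ← median
  y=6 (N2, w=50) cum 250
⇒ y* = 6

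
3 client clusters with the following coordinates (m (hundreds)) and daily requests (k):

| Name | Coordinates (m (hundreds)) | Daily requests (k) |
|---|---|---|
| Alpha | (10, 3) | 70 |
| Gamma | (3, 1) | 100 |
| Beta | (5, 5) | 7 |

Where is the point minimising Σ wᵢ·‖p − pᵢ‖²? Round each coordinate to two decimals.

The minimiser of Σwᵢ‖p−pᵢ‖² is the weighted centroid p* = (Σwᵢpᵢ)/(Σwᵢ).
Σwᵢ = 177.
Σwᵢxᵢ = 70·10 + 100·3 + 7·5 = 1035.
Σwᵢyᵢ = 70·3 + 100·1 + 7·5 = 345.
x* = 1035/177 = 5.85, y* = 345/177 = 1.95.

(5.85, 1.95)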